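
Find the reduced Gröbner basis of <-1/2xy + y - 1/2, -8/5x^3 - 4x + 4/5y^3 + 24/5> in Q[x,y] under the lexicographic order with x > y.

f_1 = -1/2xy + y - 1/2, LT = xy.
f_2 = -8/5x^3 - 4x + 4/5y^3 + 24/5, LT = x^3.

S(f_1,f_2): lcm = x^3y. S = -2x^2y + x^2 - 5/2xy + 1/2y^4 + 3y.
  leading term x^2y: subtract (4x)·f_1 from -2x^2y + x^2 - 5/2xy + 1/2y^4 + 3y → x^2 - 13/2xy + 2x + 1/2y^4 + 3y
  leading term x^2: no divisor's leading term divides it; move x^2 to the remainder.
  leading term xy: subtract (13)·f_1 from -13/2xy + 2x + 1/2y^4 + 3y → 2x + 1/2y^4 - 10y + 13/2
  leading term x: no divisor's leading term divides it; move 2x to the remainder.
  leading term y^4: no divisor's leading term divides it; move 1/2y^4 to the remainder.
  leading term y: no divisor's leading term divides it; move -10y to the remainder.
  leading term 1: no divisor's leading term divides it; move 13/2 to the remainder.
  remainder x^2 + 2x + 1/2y^4 - 10y + 13/2 ≠ 0; add g_3 = x^2 + 2x + 1/2y^4 - 10y + 13/2 to the basis.

S(f_1,g_3): lcm = x^2y. S = -4xy + x - 1/2y^5 + 10y^2 - 13/2y.
  leading term xy: subtract (8)·f_1 from -4xy + x - 1/2y^5 + 10y^2 - 13/2y → x - 1/2y^5 + 10y^2 - 29/2y + 4
  leading term x: no divisor's leading term divides it; move x to the remainder.
  leading term y^5: no divisor's leading term divides it; move -1/2y^5 to the remainder.
  leading term y^2: no divisor's leading term divides it; move 10y^2 to the remainder.
  leading term y: no divisor's leading term divides it; move -29/2y to the remainder.
  leading term 1: no divisor's leading term divides it; move 4 to the remainder.
  remainder x - 1/2y^5 + 10y^2 - 29/2y + 4 ≠ 0; add g_4 = x - 1/2y^5 + 10y^2 - 29/2y + 4 to the basis.

S(f_1,g_4): lcm = xy. S = 1/2y^6 - 10y^3 + 29/2y^2 - 6y + 1.
  leading term y^6: no divisor's leading term divides it; move 1/2y^6 to the remainder.
  leading term y^3: no divisor's leading term divides it; move -10y^3 to the remainder.
  leading term y^2: no divisor's leading term divides it; move 29/2y^2 to the remainder.
  leading term y: no divisor's leading term divides it; move -6y to the remainder.
  leading term 1: no divisor's leading term divides it; move 1 to the remainder.
  remainder 1/2y^6 - 10y^3 + 29/2y^2 - 6y + 1 ≠ 0; add g_5 = 1/2y^6 - 10y^3 + 29/2y^2 - 6y + 1 to the basis.

The other S-polynomials (S(f_2,g_3), S(f_2,g_4), S(g_3,g_4), S(f_1,g_5), S(f_2,g_5), S(g_3,g_5), S(g_4,g_5)) all reduce to 0 modulo the current basis, so we have a Gröbner basis.
Inter-reduce: drop elements whose leading term is divisible by another's, tail-reduce, and make monic.

G = {x - 1/2y^5 + 10y^2 - 29/2y + 4, y^6 - 20y^3 + 29y^2 - 12y + 2}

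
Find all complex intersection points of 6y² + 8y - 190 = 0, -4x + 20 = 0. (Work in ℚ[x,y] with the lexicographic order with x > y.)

Compute a lex Gröbner basis by Buchberger's algorithm.
f_1 = 6y² + 8y - 190, LT = y².
f_2 = -4x + 20, LT = x.

The S-polynomials (S(f_1,f_2)) all reduce to 0 modulo the current basis, so we have a Gröbner basis.
Inter-reduce: drop elements whose leading term is divisible by another's, tail-reduce, and make monic.
Reduced Gröbner basis: {x - 5, y² + 4/3y - 95/3}.

The lex basis is triangular: the last element involves only y. Solving y² + 4/3y - 95/3 = 0 gives y ∈ {-19/3, 5}; substituting each value into the earlier elements determines the remaining variables.
  y = -19/3: the earlier basis element becomes x - 5 = 0, giving x = 5 — point (5, -19/3).
  y = 5: the earlier basis element becomes x - 5 = 0, giving x = 5 — point (5, 5).

{(5, -19/3), (5, 5)}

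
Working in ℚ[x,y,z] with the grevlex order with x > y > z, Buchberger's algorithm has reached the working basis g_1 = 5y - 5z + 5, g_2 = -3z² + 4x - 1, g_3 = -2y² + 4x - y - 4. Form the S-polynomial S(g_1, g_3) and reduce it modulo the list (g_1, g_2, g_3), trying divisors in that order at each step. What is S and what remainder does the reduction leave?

lcm(LM(g_1), LM(g_3)) = y².
S = (lcm/LT(g_1))·g_1 − (lcm/LT(g_3))·g_3 = -yz + 2x + ½y - 2.
Reduce S modulo (g_1, g_2, g_3) in that order:
  leading term yz: subtract (-⅕z)·g_1 from -yz + 2x + ½y - 2 → -z² + 2x + ½y + z - 2
  leading term z²: subtract (⅓)·g_2 from -z² + 2x + ½y + z - 2 → ⅔x + ½y + z - 5/3
  leading term x: no divisor's leading term divides it; move ⅔x to the remainder.
  leading term y: subtract (1/10)·g_1 from ½y + z - 5/3 → 3/2z - 13/6
  leading term z: no divisor's leading term divides it; move 3/2z to the remainder.
  leading term 1: no divisor's leading term divides it; move -13/6 to the remainder.
The remainder ⅔x + 3/2z - 13/6 is nonzero, so it would be added as the next basis element.

S(g_1, g_3) = -yz + 2x + ½y - 2; remainder on division = ⅔x + 3/2z - 13/6.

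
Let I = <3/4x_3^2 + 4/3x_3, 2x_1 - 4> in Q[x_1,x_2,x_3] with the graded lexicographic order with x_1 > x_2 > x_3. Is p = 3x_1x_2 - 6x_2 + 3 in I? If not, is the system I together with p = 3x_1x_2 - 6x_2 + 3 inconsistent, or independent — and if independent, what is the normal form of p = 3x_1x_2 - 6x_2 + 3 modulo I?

Adjoining 3x_1x_2 - 6x_2 + 3 makes the ideal the whole ring: the system is inconsistent.

First compute the reduced Gröbner basis of I by Buchberger's algorithm.
f_1 = 3/4x_3^2 + 4/3x_3, LT = x_3^2.
f_2 = 2x_1 - 4, LT = x_1.

The S-polynomials (S(f_1,f_2)) all reduce to 0 modulo the current basis, so we have a Gröbner basis.
Inter-reduce: drop elements whose leading term is divisible by another's, tail-reduce, and make monic.
Reduced Gröbner basis: {x_3^2 + 16/9x_3, x_1 - 2}.
Label its elements g_1 = x_3^2 + 16/9x_3, g_2 = x_1 - 2.

Reduce p = 3x_1x_2 - 6x_2 + 3 modulo G:
  leading term x_1x_2: subtract (3x_2)·g_2 from 3x_1x_2 - 6x_2 + 3 → 3
  leading term 1: no divisor's leading term divides it; move 3 to the remainder.
  normal form = 3.
The normal form is nonzero, so p ∉ I. Since p minus its normal form lies in I, I + (p) = I + (r) where r = 3; decide whether this ideal is the whole ring.
Here r = 3 is a nonzero constant, hence a unit: 1 ∈ I + (p), the Gröbner basis of I + (p) is {1}, and the enlarged system has no common solution — adjoining p is inconsistent.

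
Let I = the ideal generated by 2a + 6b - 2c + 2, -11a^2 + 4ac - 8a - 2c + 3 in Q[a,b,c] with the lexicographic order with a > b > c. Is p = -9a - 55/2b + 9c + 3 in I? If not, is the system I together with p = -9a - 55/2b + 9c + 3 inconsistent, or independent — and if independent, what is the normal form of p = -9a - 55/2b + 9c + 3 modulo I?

-9a - 55/2b + 9c + 3 is independent of I; its normal form modulo I is -1/2b + 12.

First compute the reduced Gröbner basis of I by Buchberger's algorithm.
f_1 = 2a + 6b - 2c + 2, LT = a.
f_2 = -11a^2 + 4ac - 8a - 2c + 3, LT = a^2.

S(f_1,f_2): lcm = a^2. S = 3ab - 7/11ac + 3/11a - 2/11c + 3/11.
  reduce S modulo (f_1, f_2):
  remainder -9b^2 + 54/11bc - 42/11b - 7/11c^2 + 8/11c ≠ 0; add h_3 = -9b^2 + 54/11bc - 42/11b - 7/11c^2 + 8/11c to the basis.

The other S-polynomials (S(f_1,h_3), S(f_2,h_3)) all reduce to 0 modulo the current basis, so we have a Gröbner basis.
Inter-reduce: drop elements whose leading term is divisible by another's, tail-reduce, and make monic.
Reduced Gröbner basis: {a + 3b - c + 1, b^2 - 6/11bc + 14/33b + 7/99c^2 - 8/99c}.
Label its elements g_1 = a + 3b - c + 1, g_2 = b^2 - 6/11bc + 14/33b + 7/99c^2 - 8/99c.

Reduce p = -9a - 55/2b + 9c + 3 modulo G:
  leading term a: subtract (-9)·g_1 from -9a - 55/2b + 9c + 3 → -1/2b + 12
  leading term b: no divisor's leading term divides it; move -1/2b to the remainder.
  leading term 1: no divisor's leading term divides it; move 12 to the remainder.
  normal form = -1/2b + 12.
The normal form is nonzero, so p ∉ I. Since p minus its normal form lies in I, I + (p) = I + (r) where r = -1/2b + 12; decide whether this ideal is the whole ring.
Run Buchberger on G together with r (pairs among the g_i already reduce to 0 since G is a Gröbner basis):
g_1 = a + 3b - c + 1, LT = a.
g_2 = b^2 - 6/11bc + 14/33b + 7/99c^2 - 8/99c, LT = b^2.
r = -1/2b + 12, LT = b.

S(g_2,r): lcm = b^2. S = -6/11bc + 806/33b + 7/99c^2 - 8/99c.
  reduce S modulo (g_1, g_2, r):
  remainder 7/99c^2 - 1304/99c + 6448/11 ≠ 0; add m_4 = 7/99c^2 - 1304/99c + 6448/11 to the basis.

The other S-polynomials (S(g_1,g_2), S(g_1,r), S(g_1,m_4), S(g_2,m_4), S(r,m_4)) all reduce to 0 modulo the current basis, so we have a Gröbner basis.
Inter-reduce: drop elements whose leading term is divisible by another's, tail-reduce, and make monic.
Reduced Gröbner basis: {a - c + 73, b - 24, c^2 - 1304/7c + 58032/7}.
The reduced Gröbner basis of I + (p) is {a - c + 73, b - 24, c^2 - 1304/7c + 58032/7} ≠ {1}, a proper ideal, so the enlarged system stays consistent: p is independent of I, with normal form -1/2b + 12.

The remainder on division by a Gröbner basis is unique — it is the normal form.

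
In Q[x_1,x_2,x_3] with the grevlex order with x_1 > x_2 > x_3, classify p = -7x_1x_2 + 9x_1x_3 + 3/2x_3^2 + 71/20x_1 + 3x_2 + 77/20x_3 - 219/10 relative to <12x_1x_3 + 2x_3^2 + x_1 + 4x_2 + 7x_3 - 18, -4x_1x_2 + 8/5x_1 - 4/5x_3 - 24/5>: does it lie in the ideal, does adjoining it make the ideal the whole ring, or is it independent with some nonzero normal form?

-7x_1x_2 + 9x_1x_3 + 3/2x_3^2 + 71/20x_1 + 3x_2 + 77/20x_3 - 219/10 lies in I (it reduces to 0).

First compute the reduced Gröbner basis of I by Buchberger's algorithm.
f_1 = 12x_1x_3 + 2x_3^2 + x_1 + 4x_2 + 7x_3 - 18, LT = x_1x_3.
f_2 = -4x_1x_2 + 8/5x_1 - 4/5x_3 - 24/5, LT = x_1x_2.

S(f_1,f_2): lcm = x_1x_2x_3. S = 1/6x_2x_3^2 + 1/12x_1x_2 + 1/3x_2^2 + 2/5x_1x_3 + 7/12x_2x_3 - 1/5x_3^2 - 3/2x_2 - 6/5x_3.
  reduce S modulo (f_1, f_2):
  remainder 1/6x_2x_3^2 + 1/3x_2^2 + 7/12x_2x_3 - 4/15x_3^2 - 49/30x_2 - 29/20x_3 + 1/2 ≠ 0; add h_3 = 1/6x_2x_3^2 + 1/3x_2^2 + 7/12x_2x_3 - 4/15x_3^2 - 49/30x_2 - 29/20x_3 + 1/2 to the basis.

The other S-polynomials (S(f_1,h_3), S(f_2,h_3)) all reduce to 0 modulo the current basis, so we have a Gröbner basis.
Inter-reduce: drop elements whose leading term is divisible by another's, tail-reduce, and make monic.
Reduced Gröbner basis: {x_2x_3^2 + 2x_2^2 + 7/2x_2x_3 - 8/5x_3^2 - 49/5x_2 - 87/10x_3 + 3, x_1x_2 - 2/5x_1 + 1/5x_3 + 6/5, x_1x_3 + 1/6x_3^2 + 1/12x_1 + 1/3x_2 + 7/12x_3 - 3/2}.
Label its elements g_1 = x_2x_3^2 + 2x_2^2 + 7/2x_2x_3 - 8/5x_3^2 - 49/5x_2 - 87/10x_3 + 3, g_2 = x_1x_2 - 2/5x_1 + 1/5x_3 + 6/5, g_3 = x_1x_3 + 1/6x_3^2 + 1/12x_1 + 1/3x_2 + 7/12x_3 - 3/2.

Reduce p = -7x_1x_2 + 9x_1x_3 + 3/2x_3^2 + 71/20x_1 + 3x_2 + 77/20x_3 - 219/10 modulo G:
  leading term x_1x_2: subtract (-7)·g_2 from -7x_1x_2 + 9x_1x_3 + 3/2x_3^2 + 71/20x_1 + 3x_2 + 77/20x_3 - 219/10 → 9x_1x_3 + 3/2x_3^2 + 3/4x_1 + 3x_2 + 21/4x_3 - 27/2
  leading term x_1x_3: subtract (9)·g_3 from 9x_1x_3 + 3/2x_3^2 + 3/4x_1 + 3x_2 + 21/4x_3 - 27/2 → 0
  normal form = 0.
Since the normal form is 0, p ∈ I.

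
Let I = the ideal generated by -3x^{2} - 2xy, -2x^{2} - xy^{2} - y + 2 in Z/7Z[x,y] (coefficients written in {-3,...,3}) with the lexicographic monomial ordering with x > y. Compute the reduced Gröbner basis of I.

f_1 = -3x^{2} - 2xy, LT = x^{2}.
f_2 = -2x^{2} - xy^{2} - y + 2, LT = x^{2}.

S(f_1,f_2): lcm = x^{2}. S = 3xy^{2} + 3xy + 3y + 1.
  leading term xy^{2}: no divisor's leading term divides it; move 3xy^{2} to the remainder.
  leading term xy: no divisor's leading term divides it; move 3xy to the remainder.
  leading term y: no divisor's leading term divides it; move 3y to the remainder.
  leading term 1: no divisor's leading term divides it; move 1 to the remainder.
  remainder 3xy^{2} + 3xy + 3y + 1 ≠ 0; add g_3 = 3xy^{2} + 3xy + 3y + 1 to the basis.

S(f_1,g_3): lcm = x^{2}y^{2}. S = -x^{2}y + 3xy^{3} - xy + 2x.
  leading term x^{2}y: subtract (-2y)·f_1 from -x^{2}y + 3xy^{3} - xy + 2x → 3xy^{3} + 3xy^{2} - xy + 2x
  leading term xy^{3}: subtract (y)·g_3 from 3xy^{3} + 3xy^{2} - xy + 2x → -xy + 2x - 3y^{2} - y
  leading term xy: no divisor's leading term divides it; move -xy to the remainder.
  leading term x: no divisor's leading term divides it; move 2x to the remainder.
  leading term y^{2}: no divisor's leading term divides it; move -3y^{2} to the remainder.
  leading term y: no divisor's leading term divides it; move -y to the remainder.
  remainder -xy + 2x - 3y^{2} - y ≠ 0; add g_4 = -xy + 2x - 3y^{2} - y to the basis.

S(g_3,g_4): lcm = xy^{2}. S = 3xy - 3y^{3} - y^{2} + y - 2.
  leading term xy: subtract (-3)·g_4 from 3xy - 3y^{3} - y^{2} + y - 2 → -x - 3y^{3} - 3y^{2} - 2y - 2
  leading term x: no divisor's leading term divides it; move -x to the remainder.
  leading term y^{3}: no divisor's leading term divides it; move -3y^{3} to the remainder.
  leading term y^{2}: no divisor's leading term divides it; move -3y^{2} to the remainder.
  leading term y: no divisor's leading term divides it; move -2y to the remainder.
  leading term 1: no divisor's leading term divides it; move -2 to the remainder.
  remainder -x - 3y^{3} - 3y^{2} - 2y - 2 ≠ 0; add g_5 = -x - 3y^{3} - 3y^{2} - 2y - 2 to the basis.

S(g_3,g_5): lcm = xy^{2}. S = xy - 3y^{5} - 3y^{4} - 2y^{3} - 2y^{2} + y - 2.
  leading term xy: subtract (-1)·g_4 from xy - 3y^{5} - 3y^{4} - 2y^{3} - 2y^{2} + y - 2 → 2x - 3y^{5} - 3y^{4} - 2y^{3} + 2y^{2} - 2
  leading term x: subtract (-2)·g_5 from 2x - 3y^{5} - 3y^{4} - 2y^{3} + 2y^{2} - 2 → -3y^{5} - 3y^{4} - y^{3} + 3y^{2} + 3y + 1
  leading term y^{5}: no divisor's leading term divides it; move -3y^{5} to the remainder.
  leading term y^{4}: no divisor's leading term divides it; move -3y^{4} to the remainder.
  leading term y^{3}: no divisor's leading term divides it; move -y^{3} to the remainder.
  leading term y^{2}: no divisor's leading term divides it; move 3y^{2} to the remainder.
  leading term y: no divisor's leading term divides it; move 3y to the remainder.
  leading term 1: no divisor's leading term divides it; move 1 to the remainder.
  remainder -3y^{5} - 3y^{4} - y^{3} + 3y^{2} + 3y + 1 ≠ 0; add g_6 = -3y^{5} - 3y^{4} - y^{3} + 3y^{2} + 3y + 1 to the basis.

S(g_4,g_5): lcm = xy. S = -2x - 3y^{4} - 3y^{3} + y^{2} - y.
  leading term x: subtract (2)·g_5 from -2x - 3y^{4} - 3y^{3} + y^{2} - y → -3y^{4} + 3y^{3} + 3y - 3
  leading term y^{4}: no divisor's leading term divides it; move -3y^{4} to the remainder.
  leading term y^{3}: no divisor's leading term divides it; move 3y^{3} to the remainder.
  leading term y: no divisor's leading term divides it; move 3y to the remainder.
  leading term 1: no divisor's leading term divides it; move -3 to the remainder.
  remainder -3y^{4} + 3y^{3} + 3y - 3 ≠ 0; add g_7 = -3y^{4} + 3y^{3} + 3y - 3 to the basis.

The other S-polynomials (S(f_2,g_3), S(f_1,g_4), S(f_2,g_4), S(f_1,g_5), S(f_2,g_5), S(f_1,g_6), S(f_2,g_6), S(g_3,g_6), S(g_4,g_6), S(g_5,g_6), S(f_1,g_7), S(f_2,g_7), S(g_3,g_7), S(g_4,g_7), S(g_5,g_7), S(g_6,g_7)) all reduce to 0 modulo the current basis, so we have a Gröbner basis.
Inter-reduce: drop elements whose leading term is divisible by another's, tail-reduce, and make monic.

G = {x + 3y^{3} + 3y^{2} + 2y + 2, y^{4} - y^{3} - y + 1}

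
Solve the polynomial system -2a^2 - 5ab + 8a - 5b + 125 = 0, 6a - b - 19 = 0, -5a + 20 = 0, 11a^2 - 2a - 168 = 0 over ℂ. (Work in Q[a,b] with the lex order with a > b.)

Compute a lex Gröbner basis by Buchberger's algorithm.
f_1 = -2a^2 - 5ab + 8a - 5b + 125, LT = a^2.
f_2 = 6a - b - 19, LT = a.
f_3 = -5a + 20, LT = a.
f_4 = 11a^2 - 2a - 168, LT = a^2.

S(f_1,f_2): lcm = a^2. S = 8/3ab - 5/6a + 5/2b - 125/2.
  reduce S modulo (f_1, f_2, f_3, f_4):
  remainder 4/9b^2 + 389/36b - 2345/36 ≠ 0; add h_5 = 4/9b^2 + 389/36b - 2345/36 to the basis.

S(f_1,f_3): lcm = a^2. S = 5/2ab + 5/2b - 125/2.
  reduce S modulo (f_1, f_2, f_3, f_4, h_5):
  remainder 55/192b - 275/192 ≠ 0; add h_6 = 55/192b - 275/192 to the basis.

The other S-polynomials (S(f_1,f_4), S(f_2,f_3), S(f_2,f_4), S(f_3,f_4), S(f_1,h_5), S(f_2,h_5), S(f_3,h_5), S(f_4,h_5), S(f_1,h_6), S(f_2,h_6), S(f_3,h_6), S(f_4,h_6), S(h_5,h_6)) all reduce to 0 modulo the current basis, so we have a Gröbner basis.
Inter-reduce: drop elements whose leading term is divisible by another's, tail-reduce, and make monic.
Reduced Gröbner basis: {a - 4, b - 5}.

Since the basis is lex-ordered, b - 5 is univariate in b. Its roots are {5}. Back-substituting each root into the other basis elements fixes the other coordinates.
  b = 5: the earlier basis element becomes a - 4 = 0, giving a = 4 — point (4, 5).

{(4, 5)}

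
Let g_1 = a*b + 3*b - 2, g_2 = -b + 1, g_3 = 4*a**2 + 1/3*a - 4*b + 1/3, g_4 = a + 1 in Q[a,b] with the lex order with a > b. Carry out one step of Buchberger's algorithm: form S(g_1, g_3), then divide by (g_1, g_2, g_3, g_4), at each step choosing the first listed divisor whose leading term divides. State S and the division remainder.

lcm(LM(g_1), LM(g_3)) = a**2*b.
S = (lcm/LT(g_1))·g_1 − (lcm/LT(g_3))·g_3 = 35/12*a*b - 2*a + b**2 - 1/12*b.
Reduce S modulo (g_1, g_2, g_3, g_4) in that order:
  leading term a*b: subtract (35/12)·g_1 from 35/12*a*b - 2*a + b**2 - 1/12*b → -2*a + b**2 - 53/6*b + 35/6
  leading term a: subtract (-2)·g_4 from -2*a + b**2 - 53/6*b + 35/6 → b**2 - 53/6*b + 47/6
  leading term b**2: subtract (-b)·g_2 from b**2 - 53/6*b + 47/6 → -47/6*b + 47/6
  leading term b: subtract (47/6)·g_2 from -47/6*b + 47/6 → 0
The remainder is 0, so this S-polynomial contributes no new basis element.

S(g_1, g_3) = 35/12*a*b - 2*a + b**2 - 1/12*b; remainder on division = 0.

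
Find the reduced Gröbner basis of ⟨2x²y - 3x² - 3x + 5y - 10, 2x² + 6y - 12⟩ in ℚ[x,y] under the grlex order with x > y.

Buchberger's algorithm terminates because the ascending chain of leading-term ideals stabilizes.

f_1 = 2x²y - 3x² - 3x + 5y - 10, LT = x²y.
f_2 = 2x² + 6y - 12, LT = x².

S(f_1,f_2): lcm = x²y. S = -3/2x² - 3y² - 3/2x + 17/2y - 5.
  leading term x²: subtract (-¾)·f_2 from -3/2x² - 3y² - 3/2x + 17/2y - 5 → -3y² - 3/2x + 13y - 14
  leading term y²: no divisor's leading term divides it; move -3y² to the remainder.
  leading term x: no divisor's leading term divides it; move -3/2x to the remainder.
  leading term y: no divisor's leading term divides it; move 13y to the remainder.
  leading term 1: no divisor's leading term divides it; move -14 to the remainder.
  remainder -3y² - 3/2x + 13y - 14 ≠ 0; add g_3 = -3y² - 3/2x + 13y - 14 to the basis.

The other S-polynomials (S(f_1,g_3), S(f_2,g_3)) all reduce to 0 modulo the current basis, so we have a Gröbner basis.
Inter-reduce: drop elements whose leading term is divisible by another's, tail-reduce, and make monic.

G = {x² + 3y - 6, y² + ½x - 13/3y + 14/3}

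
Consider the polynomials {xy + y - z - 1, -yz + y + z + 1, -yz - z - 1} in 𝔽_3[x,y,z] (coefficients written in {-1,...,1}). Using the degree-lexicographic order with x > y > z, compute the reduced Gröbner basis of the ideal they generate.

The reduced Gröbner basis is the canonical form of the ideal for this ordering.

f_1 = xy + y - z - 1, LT = xy.
f_2 = -yz + y + z + 1, LT = yz.
f_3 = -yz - z - 1, LT = yz.

S(f_1,f_2): lcm = xyz. S = xy + xz + yz - z² + x - z.
  reduce S modulo (f_1, f_2, f_3):
  remainder xz - z² + x + z - 1 ≠ 0; add g_4 = xz - z² + x + z - 1 to the basis.

S(f_1,f_3): lcm = xyz. S = -xz + yz - z² - x - z.
  reduce S modulo (f_1, f_2, f_3, g_4):
  remainder z² + y + z ≠ 0; add g_5 = z² + y + z to the basis.

S(f_2,f_3): lcm = yz. S = -y + z + 1.
  reduce S modulo (f_1, f_2, f_3, g_4, g_5):
  remainder -y + z + 1 ≠ 0; add g_6 = -y + z + 1 to the basis.

The other S-polynomials (S(f_1,g_4), S(f_2,g_4), S(f_3,g_4), S(f_1,g_5), S(f_2,g_5), S(f_3,g_5), S(g_4,g_5), S(f_1,g_6), S(f_2,g_6), S(f_3,g_6), S(g_4,g_6), S(g_5,g_6)) all reduce to 0 modulo the current basis, so we have a Gröbner basis.
Inter-reduce: drop elements whose leading term is divisible by another's, tail-reduce, and make monic.

G = {xz + x, z² - z + 1, y - z - 1}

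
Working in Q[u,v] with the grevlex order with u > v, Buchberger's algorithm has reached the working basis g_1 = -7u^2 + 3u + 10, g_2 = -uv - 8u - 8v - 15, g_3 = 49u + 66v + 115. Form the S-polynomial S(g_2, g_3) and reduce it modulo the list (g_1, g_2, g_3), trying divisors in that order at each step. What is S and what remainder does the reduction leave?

lcm(LM(g_2), LM(g_3)) = uv.
S = (lcm/LT(g_2))·g_2 − (lcm/LT(g_3))·g_3 = -66/49v^2 + 8u + 277/49v + 15.
Reduce S modulo (g_1, g_2, g_3) in that order:
  leading term v^2: no divisor's leading term divides it; move -66/49v^2 to the remainder.
  leading term u: subtract (8/49)·g_3 from 8u + 277/49v + 15 → -251/49v - 185/49
  leading term v: no divisor's leading term divides it; move -251/49v to the remainder.
  leading term 1: no divisor's leading term divides it; move -185/49 to the remainder.
The remainder -66/49v^2 - 251/49v - 185/49 is nonzero, so it would be added as the next basis element.

S(g_2, g_3) = -66/49v^2 + 8u + 277/49v + 15; remainder on division = -66/49v^2 - 251/49v - 185/49.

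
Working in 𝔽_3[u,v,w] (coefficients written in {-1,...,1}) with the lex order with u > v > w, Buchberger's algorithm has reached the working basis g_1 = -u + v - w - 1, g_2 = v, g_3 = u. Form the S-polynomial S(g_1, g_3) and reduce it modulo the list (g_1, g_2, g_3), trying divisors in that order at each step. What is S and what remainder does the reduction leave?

lcm(LM(g_1), LM(g_3)) = u.
S = (lcm/LT(g_1))·g_1 − (lcm/LT(g_3))·g_3 = -v + w + 1.
Reduce S modulo (g_1, g_2, g_3) in that order:
  leading term v: subtract (-1)·g_2 from -v + w + 1 → w + 1
  leading term w: no divisor's leading term divides it; move w to the remainder.
  leading term 1: no divisor's leading term divides it; move 1 to the remainder.
The remainder w + 1 is nonzero, so it would be added as the next basis element.

S(g_1, g_3) = -v + w + 1; remainder on division = w + 1.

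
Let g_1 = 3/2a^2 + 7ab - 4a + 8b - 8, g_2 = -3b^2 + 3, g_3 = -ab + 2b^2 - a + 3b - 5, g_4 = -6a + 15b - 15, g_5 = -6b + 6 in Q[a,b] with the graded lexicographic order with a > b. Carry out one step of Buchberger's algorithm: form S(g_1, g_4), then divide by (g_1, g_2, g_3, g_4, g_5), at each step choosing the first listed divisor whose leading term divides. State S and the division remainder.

S(g_1, g_4) = 43/6ab - 31/6a + 16/3b - 16/3; remainder on division = 0.

lcm(LM(g_1), LM(g_4)) = a^2.
S = (lcm/LT(g_1))·g_1 − (lcm/LT(g_4))·g_4 = 43/6ab - 31/6a + 16/3b - 16/3.
Reduce S modulo (g_1, g_2, g_3, g_4, g_5) in that order:
  leading term ab: subtract (-43/6)·g_3 from 43/6ab - 31/6a + 16/3b - 16/3 → 43/3b^2 - 37/3a + 161/6b - 247/6
  leading term b^2: subtract (-43/9)·g_2 from 43/3b^2 - 37/3a + 161/6b - 247/6 → -37/3a + 161/6b - 161/6
  leading term a: subtract (37/18)·g_4 from -37/3a + 161/6b - 161/6 → -4b + 4
  leading term b: subtract (2/3)·g_5 from -4b + 4 → 0
The remainder is 0, so this S-polynomial contributes no new basis element.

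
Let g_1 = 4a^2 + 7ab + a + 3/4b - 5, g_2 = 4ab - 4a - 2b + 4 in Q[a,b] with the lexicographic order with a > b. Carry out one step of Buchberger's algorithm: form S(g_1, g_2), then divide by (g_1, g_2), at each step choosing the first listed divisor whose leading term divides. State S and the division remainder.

lcm(LM(g_1), LM(g_2)) = a^2b.
S = (lcm/LT(g_1))·g_1 − (lcm/LT(g_2))·g_2 = a^2 + 7/4ab^2 + 3/4ab - a + 3/16b^2 - 5/4b.
Reduce S modulo (g_1, g_2) in that order:
  leading term a^2: subtract (1/4)·g_1 from a^2 + 7/4ab^2 + 3/4ab - a + 3/16b^2 - 5/4b → 7/4ab^2 - ab - 5/4a + 3/16b^2 - 23/16b + 5/4
  leading term ab^2: subtract (7/16b)·g_2 from 7/4ab^2 - ab - 5/4a + 3/16b^2 - 23/16b + 5/4 → 3/4ab - 5/4a + 17/16b^2 - 51/16b + 5/4
  leading term ab: subtract (3/16)·g_2 from 3/4ab - 5/4a + 17/16b^2 - 51/16b + 5/4 → -1/2a + 17/16b^2 - 45/16b + 1/2
  leading term a: no divisor's leading term divides it; move -1/2a to the remainder.
  leading term b^2: no divisor's leading term divides it; move 17/16b^2 to the remainder.
  leading term b: no divisor's leading term divides it; move -45/16b to the remainder.
  leading term 1: no divisor's leading term divides it; move 1/2 to the remainder.
The remainder -1/2a + 17/16b^2 - 45/16b + 1/2 is nonzero, so it would be added as the next basis element.
An S-polynomial is built so that the two leading terms cancel; whether anything survives reduction is exactly the Gröbner-basis criterion.

S(g_1, g_2) = a^2 + 7/4ab^2 + 3/4ab - a + 3/16b^2 - 5/4b; remainder on division = -1/2a + 17/16b^2 - 45/16b + 1/2.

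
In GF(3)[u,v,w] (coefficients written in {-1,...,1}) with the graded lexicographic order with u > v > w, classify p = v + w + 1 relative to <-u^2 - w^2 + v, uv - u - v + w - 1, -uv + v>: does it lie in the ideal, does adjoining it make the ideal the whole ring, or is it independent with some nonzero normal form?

Adjoining v + w + 1 makes the ideal the whole ring: the system is inconsistent.

First compute the reduced Gröbner basis of I by Buchberger's algorithm.
f_1 = -u^2 - w^2 + v, LT = u^2.
f_2 = uv - u - v + w - 1, LT = uv.
f_3 = -uv + v, LT = uv.

S(f_1,f_2): lcm = u^2v. S = vw^2 + u^2 + uv - uw - v^2 + u.
  reduce S modulo (f_1, f_2, f_3):
  remainder vw^2 - uw - v^2 - w^2 - u - v - w + 1 ≠ 0; add h_4 = vw^2 - uw - v^2 - w^2 - u - v - w + 1 to the basis.

S(f_1,f_3): lcm = u^2v. S = vw^2 + uv - v^2.
  reduce S modulo (f_1, f_2, f_3, h_4):
  remainder uw + w^2 - u - v ≠ 0; add h_5 = uw + w^2 - u - v to the basis.

S(f_2,f_3): lcm = uv. S = -u + w - 1.
  reduce S modulo (f_1, f_2, f_3, h_4, h_5):
  remainder -u + w - 1 ≠ 0; add h_6 = -u + w - 1 to the basis.

S(f_3,h_4): lcm = uvw^2. S = u^2w + uv^2 + uw^2 - vw^2 + u^2 + uv + uw - u.
  reduce S modulo (f_1, f_2, f_3, h_4, h_5, h_6):
  remainder w^3 + vw + v + w - 1 ≠ 0; add h_7 = w^3 + vw + v + w - 1 to the basis.

S(f_1,h_5): lcm = u^2w. S = -uw^2 + w^3 + u^2 + uv - vw.
  reduce S modulo (f_1, f_2, f_3, h_4, h_5, h_6, h_7):
  remainder -vw - v ≠ 0; add h_8 = -vw - v to the basis.

S(f_2,h_5): lcm = uvw. S = -vw^2 + uv - uw + v^2 - vw + w^2 - w.
  reduce S modulo (f_1, f_2, f_3, h_4, h_5, h_6, h_7, h_8):
  remainder -w^2 - v + w + 1 ≠ 0; add h_9 = -w^2 - v + w + 1 to the basis.

S(h_4,h_5): lcm = uvw^2. S = -vw^3 - u^2w - uv^2 + uvw - uw^2 + v^2w - u^2 - uv - uw + u.
  reduce S modulo (f_1, f_2, f_3, h_4, h_5, h_6, h_7, h_8, h_9):
  remainder -v^2 - v ≠ 0; add h_10 = -v^2 - v to the basis.

The other S-polynomials (S(f_1,h_4), S(f_2,h_4), S(f_3,h_5), S(f_1,h_6), S(f_2,h_6), S(f_3,h_6), S(h_4,h_6), S(h_5,h_6), S(f_1,h_7), S(f_2,h_7), S(f_3,h_7), S(h_4,h_7), S(h_5,h_7), S(h_6,h_7), S(f_1,h_8), S(f_2,h_8), S(f_3,h_8), S(h_4,h_8), S(h_5,h_8), S(h_6,h_8), S(h_7,h_8), S(f_1,h_9), S(f_2,h_9), S(f_3,h_9), S(h_4,h_9), S(h_5,h_9), S(h_6,h_9), S(h_7,h_9), S(h_8,h_9), S(f_1,h_10), S(f_2,h_10), S(f_3,h_10), S(h_4,h_10), S(h_5,h_10), S(h_6,h_10), S(h_7,h_10), S(h_8,h_10), S(h_9,h_10)) all reduce to 0 modulo the current basis, so we have a Gröbner basis.
Inter-reduce: drop elements whose leading term is divisible by another's, tail-reduce, and make monic.
Reduced Gröbner basis: {v^2 + v, vw + v, w^2 + v - w - 1, u - w + 1}.
Label its elements g_1 = v^2 + v, g_2 = vw + v, g_3 = w^2 + v - w - 1, g_4 = u - w + 1.

Reduce p = v + w + 1 modulo G:
  leading term v: no divisor's leading term divides it; move v to the remainder.
  leading term w: no divisor's leading term divides it; move w to the remainder.
  leading term 1: no divisor's leading term divides it; move 1 to the remainder.
  normal form = v + w + 1.
The normal form is nonzero, so p ∉ I. Since p minus its normal form lies in I, I + (p) = I + (r) where r = v + w + 1; decide whether this ideal is the whole ring.
Run Buchberger on G together with r (pairs among the g_i already reduce to 0 since G is a Gröbner basis):
g_1 = v^2 + v, LT = v^2.
g_2 = vw + v, LT = vw.
g_3 = w^2 + v - w - 1, LT = w^2.
g_4 = u - w + 1, LT = u.
r = v + w + 1, LT = v.

S(g_1,r): lcm = v^2. S = -vw.
  reduce S modulo (g_1, g_2, g_3, g_4, r):
  remainder -w - 1 ≠ 0; add m_6 = -w - 1 to the basis.

S(g_2,r): lcm = vw. S = -w^2 + v - w.
  reduce S modulo (g_1, g_2, g_3, g_4, r, m_6):
  remainder 1 ≠ 0; add m_7 = 1 to the basis.

The other S-polynomials (S(g_1,g_2), S(g_1,g_3), S(g_1,g_4), S(g_2,g_3), S(g_2,g_4), S(g_3,g_4), S(g_3,r), S(g_4,r), S(g_1,m_6), S(g_2,m_6), S(g_3,m_6), S(g_4,m_6), S(r,m_6), S(g_1,m_7), S(g_2,m_7), S(g_3,m_7), S(g_4,m_7), S(r,m_7), S(m_6,m_7)) all reduce to 0 modulo the current basis, so we have a Gröbner basis.
Inter-reduce: drop elements whose leading term is divisible by another's, tail-reduce, and make monic.
Reduced Gröbner basis: {1}.
The reduced Gröbner basis of I + (p) is {1}: the ideal is the whole ring, so the enlarged system has no common solution — adjoining p is inconsistent.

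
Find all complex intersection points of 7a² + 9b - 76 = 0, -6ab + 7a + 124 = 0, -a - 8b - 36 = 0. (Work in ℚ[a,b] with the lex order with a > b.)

{(-4, -4)}

Compute a lex Gröbner basis by Buchberger's algorithm.
f_1 = 7a² + 9b - 76, LT = a².
f_2 = -6ab + 7a + 124, LT = ab.
f_3 = -a - 8b - 36, LT = a.

S(f_1,f_2): lcm = a²b. S = 7/6a² + 62/3a + 9/7b² - 76/7b.
  leading term a²: subtract (⅙)·f_1 from 7/6a² + 62/3a + 9/7b² - 76/7b → 62/3a + 9/7b² - 173/14b + 38/3
  leading term a: subtract (-62/3)·f_3 from 62/3a + 9/7b² - 173/14b + 38/3 → 9/7b² - 7463/42b - 2194/3
  leading term b²: no divisor's leading term divides it; move 9/7b² to the remainder.
  leading term b: no divisor's leading term divides it; move -7463/42b to the remainder.
  leading term 1: no divisor's leading term divides it; move -2194/3 to the remainder.
  remainder 9/7b² - 7463/42b - 2194/3 ≠ 0; add h_4 = 9/7b² - 7463/42b - 2194/3 to the basis.

S(f_1,f_3): lcm = a². S = -8ab - 36a + 9/7b - 76/7.
  leading term ab: subtract (4/3)·f_2 from -8ab - 36a + 9/7b - 76/7 → -136/3a + 9/7b - 3700/21
  leading term a: subtract (136/3)·f_3 from -136/3a + 9/7b - 3700/21 → 7643/21b + 30572/21
  leading term b: no divisor's leading term divides it; move 7643/21b to the remainder.
  leading term 1: no divisor's leading term divides it; move 30572/21 to the remainder.
  remainder 7643/21b + 30572/21 ≠ 0; add h_5 = 7643/21b + 30572/21 to the basis.

S(f_2,f_3): lcm = ab. S = -7/6a - 8b² - 36b - 62/3.
  leading term a: subtract (7/6)·f_3 from -7/6a - 8b² - 36b - 62/3 → -8b² - 80/3b + 64/3
  leading term b²: subtract (-56/9)·h_4 from -8b² - 80/3b + 64/3 → -30572/27b - 122288/27
  leading term b: subtract (-28/9)·h_5 from -30572/27b - 122288/27 → 0
  remainder 0.

S(f_1,h_4): leading monomials are coprime, so the S-polynomial reduces to 0 (Buchberger's first criterion).
S(f_2,h_4): lcm = ab². S = 3700/27ab + 15358/27a - 62/3b.
  leading term ab: subtract (-1850/81)·f_2 from 3700/27ab + 15358/27a - 62/3b → 59024/81a - 62/3b + 229400/81
  leading term a: subtract (-59024/81)·f_3 from 59024/81a - 62/3b + 229400/81 → -473866/81b - 1895464/81
  leading term b: subtract (-434/27)·h_5 from -473866/81b - 1895464/81 → 0
  remainder 0.

S(f_3,h_4): leading monomials are coprime, so the S-polynomial reduces to 0 (Buchberger's first criterion).
S(f_1,h_5): leading monomials are coprime, so the S-polynomial reduces to 0 (Buchberger's first criterion).
S(f_2,h_5): lcm = ab. S = -31/6a - 62/3.
  leading term a: subtract (31/6)·f_3 from -31/6a - 62/3 → 124/3b + 496/3
  leading term b: subtract (868/7643)·h_5 from 124/3b + 496/3 → 0
  remainder 0.

S(f_3,h_5): leading monomials are coprime, so the S-polynomial reduces to 0 (Buchberger's first criterion).
S(h_4,h_5): lcm = b². S = -7679/54b - 15358/27.
  leading term b: subtract (-53753/137574)·h_5 from -7679/54b - 15358/27 → 0
  remainder 0.

Every S-polynomial of the final basis reduces to 0, so we have a Gröbner basis.
Inter-reduce: drop elements whose leading term is divisible by another's, tail-reduce, and make monic.
Reduced Gröbner basis: {a + 4, b + 4}.

From the last basis element, b + 4 = 0, so b takes values in {-4}. Each choice, substituted upward through the basis, yields the corresponding point(s) of the solution set.
  b = -4: the earlier basis element becomes a + 4 = 0, giving a = -4 — point (-4, -4).
Check: every point annihilates each of the original generators.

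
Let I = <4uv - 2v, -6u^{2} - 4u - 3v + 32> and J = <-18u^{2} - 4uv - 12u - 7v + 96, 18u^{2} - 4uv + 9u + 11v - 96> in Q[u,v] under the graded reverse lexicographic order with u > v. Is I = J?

For a fixed monomial order, each ideal has a unique reduced Gröbner basis; comparing bases decides equality.
Buchberger on the first generating set:
f_1 = 4uv - 2v, LT = uv.
f_2 = -6u^{2} - 4u - 3v + 32, LT = u^{2}.

S(f_1,f_2): lcm = u^{2}v. S = -\tfrac{7}{6}uv - \tfrac{1}{2}v^{2} + \tfrac{16}{3}v.
  leading term uv: subtract (-\tfrac{7}{24})·f_1 from -\tfrac{7}{6}uv - \tfrac{1}{2}v^{2} + \tfrac{16}{3}v → -\tfrac{1}{2}v^{2} + \tfrac{19}{4}v
  leading term v^{2}: no divisor's leading term divides it; move -\tfrac{1}{2}v^{2} to the remainder.
  leading term v: no divisor's leading term divides it; move \tfrac{19}{4}v to the remainder.
  remainder -\tfrac{1}{2}v^{2} + \tfrac{19}{4}v ≠ 0; add g_3 = -\tfrac{1}{2}v^{2} + \tfrac{19}{4}v to the basis.

The other S-polynomials (S(f_1,g_3), S(f_2,g_3)) all reduce to 0 modulo the current basis, so we have a Gröbner basis.
Inter-reduce: drop elements whose leading term is divisible by another's, tail-reduce, and make monic.
Reduced Gröbner basis: {u^{2} + \tfrac{2}{3}u + \tfrac{1}{2}v - \tfrac{16}{3}, uv - \tfrac{1}{2}v, v^{2} - \tfrac{19}{2}v}.

Buchberger on the second generating set:
h_1 = -18u^{2} - 4uv - 12u - 7v + 96, LT = u^{2}.
h_2 = 18u^{2} - 4uv + 9u + 11v - 96, LT = u^{2}.

S(h_1,h_2): lcm = u^{2}. S = \tfrac{4}{9}uv + \tfrac{1}{6}u - \tfrac{2}{9}v.
  leading term uv: no divisor's leading term divides it; move \tfrac{4}{9}uv to the remainder.
  leading term u: no divisor's leading term divides it; move \tfrac{1}{6}u to the remainder.
  leading term v: no divisor's leading term divides it; move -\tfrac{2}{9}v to the remainder.
  remainder \tfrac{4}{9}uv + \tfrac{1}{6}u - \tfrac{2}{9}v ≠ 0; add k_3 = \tfrac{4}{9}uv + \tfrac{1}{6}u - \tfrac{2}{9}v to the basis.

S(h_1,k_3): lcm = u^{2}v. S = \tfrac{2}{9}uv^{2} - \tfrac{3}{8}u^{2} + \tfrac{7}{6}uv + \tfrac{7}{18}v^{2} - \tfrac{16}{3}v.
  leading term uv^{2}: subtract (\tfrac{1}{2}v)·k_3 from \tfrac{2}{9}uv^{2} - \tfrac{3}{8}u^{2} + \tfrac{7}{6}uv + \tfrac{7}{18}v^{2} - \tfrac{16}{3}v → -\tfrac{3}{8}u^{2} + \tfrac{13}{12}uv + \tfrac{1}{2}v^{2} - \tfrac{16}{3}v
  leading term u^{2}: subtract (\tfrac{1}{48})·h_1 from -\tfrac{3}{8}u^{2} + \tfrac{13}{12}uv + \tfrac{1}{2}v^{2} - \tfrac{16}{3}v → \tfrac{7}{6}uv + \tfrac{1}{2}v^{2} + \tfrac{1}{4}u - \tfrac{83}{16}v - 2
  leading term uv: subtract (\tfrac{21}{8})·k_3 from \tfrac{7}{6}uv + \tfrac{1}{2}v^{2} + \tfrac{1}{4}u - \tfrac{83}{16}v - 2 → \tfrac{1}{2}v^{2} - \tfrac{3}{16}u - \tfrac{221}{48}v - 2
  leading term v^{2}: no divisor's leading term divides it; move \tfrac{1}{2}v^{2} to the remainder.
  leading term u: no divisor's leading term divides it; move -\tfrac{3}{16}u to the remainder.
  leading term v: no divisor's leading term divides it; move -\tfrac{221}{48}v to the remainder.
  leading term 1: no divisor's leading term divides it; move -2 to the remainder.
  remainder \tfrac{1}{2}v^{2} - \tfrac{3}{16}u - \tfrac{221}{48}v - 2 ≠ 0; add k_4 = \tfrac{1}{2}v^{2} - \tfrac{3}{16}u - \tfrac{221}{48}v - 2 to the basis.

The other S-polynomials (S(h_2,k_3), S(h_1,k_4), S(h_2,k_4), S(k_3,k_4)) all reduce to 0 modulo the current basis, so we have a Gröbner basis.
Inter-reduce: drop elements whose leading term is divisible by another's, tail-reduce, and make monic.
Reduced Gröbner basis: {u^{2} + \tfrac{7}{12}u + \tfrac{1}{2}v - \tfrac{16}{3}, uv + \tfrac{3}{8}u - \tfrac{1}{2}v, v^{2} - \tfrac{3}{8}u - \tfrac{221}{24}v - 4}.

Since the reduced bases disagree, the two ideals are not the same.

No, the ideals differ.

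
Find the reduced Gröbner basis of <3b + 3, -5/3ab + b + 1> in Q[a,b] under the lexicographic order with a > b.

This is the nonlinear analogue of row-reducing a linear system.

f_1 = 3b + 3, LT = b.
f_2 = -5/3ab + b + 1, LT = ab.

S(f_1,f_2): lcm = ab. S = a + 3/5b + 3/5.
  leading term a: no divisor's leading term divides it; move a to the remainder.
  leading term b: subtract (1/5)·f_1 from 3/5b + 3/5 → 0
  remainder a ≠ 0; add g_3 = a to the basis.

S(f_1,g_3): leading monomials are coprime, so the S-polynomial reduces to 0 (Buchberger's first criterion).
S(f_2,g_3): lcm = ab. S = -3/5b - 3/5.
  leading term b: subtract (-1/5)·f_1 from -3/5b - 3/5 → 0
  remainder 0.

Every S-polynomial of the final basis reduces to 0, so we have a Gröbner basis.
Inter-reduce: drop elements whose leading term is divisible by another's, tail-reduce, and make monic.

G = {a, b + 1}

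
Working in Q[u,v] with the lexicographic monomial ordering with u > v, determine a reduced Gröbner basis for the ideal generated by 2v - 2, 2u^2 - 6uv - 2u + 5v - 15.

G = {u^2 - 4u - 5, v - 1}

f_1 = 2v - 2, LT = v.
f_2 = 2u^2 - 6uv - 2u + 5v - 15, LT = u^2.

S(f_1,f_2): leading monomials are coprime, so the S-polynomial reduces to 0 (Buchberger's first criterion).
Every S-polynomial of the final basis reduces to 0, so we have a Gröbner basis.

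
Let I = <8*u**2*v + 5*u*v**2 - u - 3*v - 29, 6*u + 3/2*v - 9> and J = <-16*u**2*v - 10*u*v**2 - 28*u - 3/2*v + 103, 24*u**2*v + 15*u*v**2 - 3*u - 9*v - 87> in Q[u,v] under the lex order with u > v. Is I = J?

Yes, the ideals are equal.

For a fixed monomial order, each ideal has a unique reduced Gröbner basis; comparing bases decides equality.
Buchberger on the first generating set:
f_1 = 8*u**2*v + 5*u*v**2 - u - 3*v - 29, LT = u**2*v.
f_2 = 6*u + 3/2*v - 9, LT = u.

S(f_1,f_2): lcm = u**2*v. S = 3/8*u*v**2 + 3/2*u*v - 1/8*u - 3/8*v - 29/8.
  leading term u*v**2: subtract (1/16*v**2)·f_2 from 3/8*u*v**2 + 3/2*u*v - 1/8*u - 3/8*v - 29/8 → 3/2*u*v - 1/8*u - 3/32*v**3 + 9/16*v**2 - 3/8*v - 29/8
  leading term u*v: subtract (1/4*v)·f_2 from 3/2*u*v - 1/8*u - 3/32*v**3 + 9/16*v**2 - 3/8*v - 29/8 → -1/8*u - 3/32*v**3 + 3/16*v**2 + 15/8*v - 29/8
  leading term u: subtract (-1/48)·f_2 from -1/8*u - 3/32*v**3 + 3/16*v**2 + 15/8*v - 29/8 → -3/32*v**3 + 3/16*v**2 + 61/32*v - 61/16
  leading term v**3: no divisor's leading term divides it; move -3/32*v**3 to the remainder.
  leading term v**2: no divisor's leading term divides it; move 3/16*v**2 to the remainder.
  leading term v: no divisor's leading term divides it; move 61/32*v to the remainder.
  leading term 1: no divisor's leading term divides it; move -61/16 to the remainder.
  remainder -3/32*v**3 + 3/16*v**2 + 61/32*v - 61/16 ≠ 0; add g_3 = -3/32*v**3 + 3/16*v**2 + 61/32*v - 61/16 to the basis.

The other S-polynomials (S(f_1,g_3), S(f_2,g_3)) all reduce to 0 modulo the current basis, so we have a Gröbner basis.
Inter-reduce: drop elements whose leading term is divisible by another's, tail-reduce, and make monic.
Reduced Gröbner basis: {u + 1/4*v - 3/2, v**3 - 2*v**2 - 61/3*v + 122/3}.

Buchberger on the second generating set:
h_1 = -16*u**2*v - 10*u*v**2 - 28*u - 3/2*v + 103, LT = u**2*v.
h_2 = 24*u**2*v + 15*u*v**2 - 3*u - 9*v - 87, LT = u**2*v.

S(h_1,h_2): lcm = u**2*v. S = 15/8*u + 15/32*v - 45/16.
  leading term u: no divisor's leading term divides it; move 15/8*u to the remainder.
  leading term v: no divisor's leading term divides it; move 15/32*v to the remainder.
  leading term 1: no divisor's leading term divides it; move -45/16 to the remainder.
  remainder 15/8*u + 15/32*v - 45/16 ≠ 0; add k_3 = 15/8*u + 15/32*v - 45/16 to the basis.

S(h_1,k_3): lcm = u**2*v. S = 3/8*u*v**2 + 3/2*u*v + 7/4*u + 3/32*v - 103/16.
  leading term u*v**2: subtract (1/5*v**2)·k_3 from 3/8*u*v**2 + 3/2*u*v + 7/4*u + 3/32*v - 103/16 → 3/2*u*v + 7/4*u - 3/32*v**3 + 9/16*v**2 + 3/32*v - 103/16
  leading term u*v: subtract (4/5*v)·k_3 from 3/2*u*v + 7/4*u - 3/32*v**3 + 9/16*v**2 + 3/32*v - 103/16 → 7/4*u - 3/32*v**3 + 3/16*v**2 + 75/32*v - 103/16
  leading term u: subtract (14/15)·k_3 from 7/4*u - 3/32*v**3 + 3/16*v**2 + 75/32*v - 103/16 → -3/32*v**3 + 3/16*v**2 + 61/32*v - 61/16
  leading term v**3: no divisor's leading term divides it; move -3/32*v**3 to the remainder.
  leading term v**2: no divisor's leading term divides it; move 3/16*v**2 to the remainder.
  leading term v: no divisor's leading term divides it; move 61/32*v to the remainder.
  leading term 1: no divisor's leading term divides it; move -61/16 to the remainder.
  remainder -3/32*v**3 + 3/16*v**2 + 61/32*v - 61/16 ≠ 0; add k_4 = -3/32*v**3 + 3/16*v**2 + 61/32*v - 61/16 to the basis.

The other S-polynomials (S(h_2,k_3), S(h_1,k_4), S(h_2,k_4), S(k_3,k_4)) all reduce to 0 modulo the current basis, so we have a Gröbner basis.
Inter-reduce: drop elements whose leading term is divisible by another's, tail-reduce, and make monic.
Reduced Gröbner basis: {u + 1/4*v - 3/2, v**3 - 2*v**2 - 61/3*v + 122/3}.

The two bases agree; hence the ideals are identical.
The choice of monomial ordering does not affect the verdict — as long as both bases are computed under the same ordering, their equality decides ideal equality.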